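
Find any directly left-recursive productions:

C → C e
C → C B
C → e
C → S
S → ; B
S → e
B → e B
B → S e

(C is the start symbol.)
Yes, C is left-recursive

Direct left recursion occurs when N → N α for some non-terminal N (the right-hand side begins with the left-hand side itself).

C → C e: LEFT RECURSIVE (starts with C)
C → C B: LEFT RECURSIVE (starts with C)
C → e: starts with e
C → S: starts with S
S → ; B: starts with ';'
S → e: starts with e
B → e B: starts with e
B → S e: starts with S

The grammar has direct left recursion on: C.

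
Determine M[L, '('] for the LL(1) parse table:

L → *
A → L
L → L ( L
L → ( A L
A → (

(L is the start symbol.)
To find M[L, '('], we find productions for L where '(' is in the predict set (PREDICT(N → α) = (FIRST(α) \ {ε}) ∪ (FOLLOW(N) if α ⇒* ε)).

Relevant sets:
  FIRST(L) = { '(', '*' }

L → *: PREDICT = { '*' }
L → L ( L: PREDICT = { '(', '*' }
  '(' is in predict set, so this production goes in M[L, '(']
L → ( A L: PREDICT = { '(' }
  '(' is in predict set, so this production goes in M[L, '(']

M[L, '('] = L → L ( L, L → ( A L  (a multiply-defined cell — the grammar is not LL(1))

Answer: L → L ( L, L → ( A L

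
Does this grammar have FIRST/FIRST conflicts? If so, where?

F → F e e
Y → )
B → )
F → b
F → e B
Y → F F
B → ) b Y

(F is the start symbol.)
Yes. F → F e e / F → b on { 'b' }; F → F e e / F → e B on { 'e' }; B → ')' / B → ')' b Y on { ')' }

FIRST sets of the non-terminals at (or reachable through a nullable prefix from) the front of some alternative:
  FIRST(F) = { 'b', 'e' }

Productions for F:
  F → F e e: FIRST = { 'b', 'e' }
  F → b: FIRST = { 'b' }
  F → e B: FIRST = { 'e' }
Productions for Y:
  Y → ): FIRST = { ')' }
  Y → F F: FIRST = { 'b', 'e' }
Productions for B:
  B → ): FIRST = { ')' }
  B → ) b Y: FIRST = { ')' }

Conflict for F: F → F e e and F → b
  Overlap: { 'b' }
Conflict for F: F → F e e and F → e B
  Overlap: { 'e' }
Conflict for B: B → ) and B → ) b Y
  Overlap: { ')' }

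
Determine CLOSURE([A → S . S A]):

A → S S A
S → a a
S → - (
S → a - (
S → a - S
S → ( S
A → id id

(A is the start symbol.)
To compute CLOSURE, for each item [A → α.Bβ] where B is a non-terminal, add [B → .γ] for all productions B → γ; repeat for the newly added items until nothing changes.

Start with: [A → S . S A]
  [A → S . S A] has the dot before S: add [S → . a a], [S → . - (], [S → . a - (], [S → . a - S], [S → . ( S]
No further items can be added.

CLOSURE = { [A → S . S A], [S → . ( S], [S → . - (], [S → . a - (], [S → . a - S], [S → . a a] }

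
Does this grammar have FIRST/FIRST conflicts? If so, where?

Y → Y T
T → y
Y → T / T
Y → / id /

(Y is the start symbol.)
FIRST sets of the non-terminals at (or reachable through a nullable prefix from) the front of some alternative:
  FIRST(Y) = { '/', 'y' }
  FIRST(T) = { 'y' }

Productions for Y:
  Y → Y T: FIRST = { '/', 'y' }
  Y → T / T: FIRST = { 'y' }
  Y → / id /: FIRST = { '/' }
T has only one production, so no FIRST/FIRST conflict is possible there.

Conflict for Y: Y → Y T and Y → T / T
  Overlap: { 'y' }
Conflict for Y: Y → Y T and Y → / id /
  Overlap: { '/' }

Answer: Yes. Y → Y T / Y → T '/' T on { 'y' }; Y → Y T / Y → '/' id '/' on { '/' }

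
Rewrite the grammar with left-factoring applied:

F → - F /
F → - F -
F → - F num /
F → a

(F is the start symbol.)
Left-factoring transforms A → αβ₁ | αβ₂ into A → αA' and A' → β₁ | β₂
(α is the longest common prefix among the alternatives). Repeat until
no nonterminal has two alternatives with a common prefix.

Round 1: F has alternatives sharing prefix '- F'. Introduce F': F → - F F'
  Add: F' → /
  Add: F' → -
  Add: F' → num /

No remaining common prefixes — done.

Resulting grammar:
F → - F F'
F' → /
F' → -
F' → num /
F → a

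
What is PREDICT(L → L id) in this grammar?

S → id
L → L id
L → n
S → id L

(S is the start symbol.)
{ 'n' }

PREDICT(L → L id) = (FIRST(RHS) \ {ε}) ∪ (FOLLOW(L) if ε ∈ FIRST(RHS), i.e. RHS ⇒* ε)
FIRST(L) = { 'n' }
FIRST(L id) = { 'n' }
ε ∉ FIRST(L id), so FOLLOW(L) is not added.
PREDICT(L → L id) = { 'n' }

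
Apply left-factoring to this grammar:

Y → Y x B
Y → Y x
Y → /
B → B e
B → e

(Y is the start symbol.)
Left-factoring transforms A → αβ₁ | αβ₂ into A → αA' and A' → β₁ | β₂
(α is the longest common prefix among the alternatives). Repeat until
no nonterminal has two alternatives with a common prefix.

Round 1: Y has alternatives sharing prefix 'Y x'. Introduce Y': Y → Y x Y'
  Add: Y' → B
  Add: Y' → ε

No remaining common prefixes — done.

Resulting grammar:
Y → Y x Y'
Y' → B
Y' → ε
Y → /
B → B e
B → e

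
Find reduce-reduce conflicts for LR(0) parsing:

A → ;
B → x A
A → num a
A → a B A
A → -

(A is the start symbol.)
Augment with A' → A and build the canonical LR(0) collection (I0 = CLOSURE({[A' → . A]}), then GOTO on every symbol after a dot until no new states appear). It has 11 states:
  I0: { [A → . -], [A → . ;], [A → . a B A], [A → . num a], [A' → . A] }  — shift
  I1: { [A → - .] }  — reduce
  I2: { [A → ; .] }  — reduce
  I3: { [A' → A .] }  — accept
  I4: { [A → a . B A], [B → . x A] }  — shift
  I5: { [A → num . a] }  — shift
  I6: { [A → num a .] }  — reduce
  I7: { [A → . -], [A → . ;], [A → . a B A], [A → . num a], [A → a B . A] }  — shift
  I8: { [A → . -], [A → . ;], [A → . a B A], [A → . num a], [B → x . A] }  — shift
  I9: { [B → x A .] }  — reduce
  I10: { [A → a B A .] }  — reduce

No state contains more than one complete item.

Answer: No reduce-reduce conflicts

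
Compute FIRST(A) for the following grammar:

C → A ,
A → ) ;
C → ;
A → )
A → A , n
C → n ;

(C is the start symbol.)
{ ')' }

To compute FIRST(A), examine every production with A on the left-hand side, reading each right-hand side left to right until a non-nullable symbol is reached.

From A → ) ;:
  - ')' is a terminal: add ')' and stop
From A → ):
  - ')' is a terminal: add ')' and stop
From A → A , n:
  - A is the symbol being defined: contributes nothing new
    A is not nullable, so stop

Collecting: FIRST(A) = { ')' }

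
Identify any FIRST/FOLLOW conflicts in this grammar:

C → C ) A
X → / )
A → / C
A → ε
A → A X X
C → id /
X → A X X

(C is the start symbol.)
Nullable non-terminals: A.
FIRST sets used below: FIRST(A) = { '/', ε }, FIRST(X) = { '/' }

A: nullable alternative(s) A → ε; FOLLOW(A) = { $, ')', '/' }
  A → / C: FIRST \ {ε} = { '/' } — overlaps FOLLOW(A) on { '/' }: CONFLICT
  A → ε: FIRST \ {ε} = { } — this is the only nullable alternative, skip
  A → A X X: FIRST \ {ε} = { '/' } — overlaps FOLLOW(A) on { '/' }: CONFLICT

C, X have no nullable alternative, so no FIRST/FOLLOW check is needed there.

So the grammar has 2 FIRST/FOLLOW conflicts (marked CONFLICT above).

Answer: Yes. A → '/' C with FOLLOW(A) on { '/' }; A → A X X with FOLLOW(A) on { '/' }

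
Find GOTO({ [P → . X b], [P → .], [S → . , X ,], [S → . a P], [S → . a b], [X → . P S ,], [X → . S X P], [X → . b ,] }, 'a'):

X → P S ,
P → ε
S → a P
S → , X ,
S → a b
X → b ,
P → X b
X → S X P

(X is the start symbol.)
GOTO(I, 'a') = CLOSURE({ [A → αX.β] : [A → α.Xβ] ∈ I, X = 'a' })

Items with dot before 'a', with the dot advanced:
  [S → . a P] → [S → a . P]
  [S → . a b] → [S → a . b]
Closure of the advanced items:
  [S → a . P] has the dot before P: add [P → .], [P → . X b]
  [P → . X b] has the dot before X: add [X → . P S ,], [X → . b ,], [X → . S X P]
  [X → . S X P] has the dot before S: add [S → . a P], [S → . , X ,], [S → . a b]

GOTO = { [P → . X b], [P → .], [S → . , X ,], [S → . a P], [S → . a b], [S → a . P], [S → a . b], [X → . P S ,], [X → . S X P], [X → . b ,] }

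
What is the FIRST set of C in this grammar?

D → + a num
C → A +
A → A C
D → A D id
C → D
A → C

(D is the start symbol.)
{ '+' }

To compute FIRST(C), examine every production with C on the left-hand side, reading each right-hand side left to right until a non-nullable symbol is reached.

FIRST sets of the other non-terminals involved (by the same procedure, iterated to a fixed point):
  FIRST(A) = { '+' }
  FIRST(D) = { '+' }

From C → A +:
  - A is a non-terminal: add FIRST(A) \ {ε} = { '+' }
    A is not nullable, so stop
From C → D:
  - D is a non-terminal: add FIRST(D) \ {ε} = { '+' }
    D is not nullable, so stop

Collecting: FIRST(C) = { '+' }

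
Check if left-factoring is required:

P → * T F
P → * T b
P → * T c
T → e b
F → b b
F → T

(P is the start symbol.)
Left-factoring is needed when two productions for the same non-terminal
share a common prefix on the right-hand side.

Productions for P:
  P → * T F
  P → * T b
  P → * T c
Productions for F:
  F → b b
  F → T

Found common prefix '* T' in productions for P

Answer: Yes, P has productions with common prefix '* T'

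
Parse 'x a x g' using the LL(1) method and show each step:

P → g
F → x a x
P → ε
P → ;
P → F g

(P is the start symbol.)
LL(1) parsing maintains a stack (initially the start symbol over $) and the input. At each step: if the stack top is a terminal, match it against the current input token; if it is a non-terminal N, replace it with the RHS of M[N, lookahead] (the unique production whose predict set contains the lookahead).

Stack is shown with the top on the left.

Stack      Input      Action
----------------------------
P $        x a x g $  output P → F g
F g $      x a x g $  output F → x a x
x a x g $  x a x g $  match 'x'
a x g $    a x g $    match 'a'
x g $      x g $      match 'x'
g $        g $        match 'g'
$          $          accept

The string is accepted.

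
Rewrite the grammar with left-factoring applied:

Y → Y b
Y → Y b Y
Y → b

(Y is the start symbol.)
Y → Y b Y'
Y' → ε
Y' → Y
Y → b

Left-factoring transforms A → αβ₁ | αβ₂ into A → αA' and A' → β₁ | β₂
(α is the longest common prefix among the alternatives). Repeat until
no nonterminal has two alternatives with a common prefix.

Round 1: Y has alternatives sharing prefix 'Y b'. Introduce Y': Y → Y b Y'
  Add: Y' → ε
  Add: Y' → Y

No remaining common prefixes — done.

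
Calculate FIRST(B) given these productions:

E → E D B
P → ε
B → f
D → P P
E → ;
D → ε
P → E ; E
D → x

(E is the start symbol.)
To compute FIRST(B), examine every production with B on the left-hand side, reading each right-hand side left to right until a non-nullable symbol is reached.

From B → f:
  - f is a terminal: add 'f' and stop

Collecting: FIRST(B) = { 'f' }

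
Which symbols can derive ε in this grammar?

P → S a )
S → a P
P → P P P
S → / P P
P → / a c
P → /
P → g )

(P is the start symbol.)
A non-terminal is nullable if it can derive ε (the empty string): either it has an ε-production, or it has a production whose right-hand side consists entirely of nullable non-terminals.

There are no ε-productions, so no non-terminal can derive ε.
No non-terminals are nullable.

Answer: None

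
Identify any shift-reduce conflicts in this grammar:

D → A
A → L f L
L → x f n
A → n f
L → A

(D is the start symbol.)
Augment with D' → D and build the canonical LR(0) collection (I0 = CLOSURE({[D' → . D]}), then GOTO on every symbol after a dot until no new states appear). It has 12 states:
  I0: { [A → . L f L], [A → . n f], [D → . A], [D' → . D], [L → . A], [L → . x f n] }  — shift
  I1: { [D → A .], [L → A .] }  — 2 reduces
  I2: { [D' → D .] }  — accept
  I3: { [A → L . f L] }  — shift
  I4: { [A → n . f] }  — shift
  I5: { [L → x . f n] }  — shift
  I6: { [L → x f . n] }  — shift
  I7: { [L → x f n .] }  — reduce
  I8: { [A → n f .] }  — reduce
  I9: { [A → . L f L], [A → . n f], [A → L f . L], [L → . A], [L → . x f n] }  — shift
  I10: { [L → A .] }  — reduce
  I11: { [A → L . f L], [A → L f L .] }  — shift, reduce

I11 contains reduce item [A → L f L .] and shift item [A → L . f L] — shift-reduce conflict.

Answer: Yes — I11: [A → L f L .] vs [A → L . f L]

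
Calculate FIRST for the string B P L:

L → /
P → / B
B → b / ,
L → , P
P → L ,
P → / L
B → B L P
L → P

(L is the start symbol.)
FIRST sets of the non-terminals involved (from the grammar, by fixed-point iteration):
  FIRST(B) = { 'b' }

To compute FIRST(B P L), process the symbols left to right:
Symbol B is a non-terminal. Add FIRST(B) \ {ε} = { 'b' }
B is not nullable (ε ∉ FIRST(B)), so stop here.
FIRST(B P L) = { 'b' }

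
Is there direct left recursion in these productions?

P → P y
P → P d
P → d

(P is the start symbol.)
Direct left recursion occurs when N → N α for some non-terminal N (the right-hand side begins with the left-hand side itself).

P → P y: LEFT RECURSIVE (starts with P)
P → P d: LEFT RECURSIVE (starts with P)
P → d: starts with d

The grammar has direct left recursion on: P.

Answer: Yes, P is left-recursive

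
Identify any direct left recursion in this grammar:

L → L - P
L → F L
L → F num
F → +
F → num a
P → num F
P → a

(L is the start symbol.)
Yes, L is left-recursive

Direct left recursion occurs when N → N α for some non-terminal N (the right-hand side begins with the left-hand side itself).

L → L - P: LEFT RECURSIVE (starts with L)
L → F L: starts with F
L → F num: starts with F
F → +: starts with '+'
F → num a: starts with num
P → num F: starts with num
P → a: starts with a

The grammar has direct left recursion on: L.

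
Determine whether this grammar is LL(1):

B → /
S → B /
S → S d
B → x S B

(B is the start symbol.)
No. Predict set conflict for S: { '/', 'x' }

A grammar is LL(1) if for each non-terminal N with multiple productions, the predict sets of those productions are pairwise disjoint, where PREDICT(N → α) = (FIRST(α) \ {ε}) ∪ (FOLLOW(N) if α ⇒* ε).

Relevant sets:
  FIRST(B) = { '/', 'x' }
  FIRST(S) = { '/', 'x' }

For B:
  PREDICT(B → '/') = { '/' }
  PREDICT(B → x S B) = { 'x' }
For S:
  PREDICT(S → B '/') = { '/', 'x' }
  PREDICT(S → S d) = { '/', 'x' }

Conflict found: Predict set conflict for S: { '/', 'x' }
The grammar is NOT LL(1).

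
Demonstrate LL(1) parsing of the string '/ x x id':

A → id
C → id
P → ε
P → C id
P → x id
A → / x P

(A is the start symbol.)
Stack is shown with the top on the left.

Stack    Input       Action
---------------------------
A $      / x x id $  output A → / x P
/ x P $  / x x id $  match '/'
x P $    x x id $    match 'x'
P $      x id $      output P → x id
x id $   x id $      match 'x'
id $     id $        match 'id'
$        $           accept

The string is accepted.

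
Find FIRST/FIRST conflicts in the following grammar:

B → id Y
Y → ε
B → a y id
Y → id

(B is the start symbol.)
No FIRST/FIRST conflicts.

A FIRST/FIRST conflict occurs when two productions N → α and N → β for the same non-terminal have FIRST(α) ∩ FIRST(β) ≠ ∅ (with ε ∈ FIRST of a nullable right-hand side, so two nullable alternatives also conflict).

Productions for B:
  B → id Y: FIRST = { 'id' }
  B → a y id: FIRST = { 'a' }
Productions for Y:
  Y → ε: FIRST = { ε }
  Y → id: FIRST = { 'id' }

All alternatives of each non-terminal have pairwise disjoint FIRST sets.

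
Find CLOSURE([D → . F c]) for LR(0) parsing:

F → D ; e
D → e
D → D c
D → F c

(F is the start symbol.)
{ [D → . D c], [D → . F c], [D → . e], [F → . D ; e] }

Start with: [D → . F c]
  [D → . F c] has the dot before F: add [F → . D ; e]
  [F → . D ; e] has the dot before D: add [D → . e], [D → . D c]
No further items can be added.

CLOSURE = { [D → . D c], [D → . F c], [D → . e], [F → . D ; e] }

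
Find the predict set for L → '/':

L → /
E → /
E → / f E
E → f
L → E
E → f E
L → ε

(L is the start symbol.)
{ '/' }

PREDICT(L → '/') = (FIRST(RHS) \ {ε}) ∪ (FOLLOW(L) if ε ∈ FIRST(RHS), i.e. RHS ⇒* ε)
FIRST('/') = { '/' }
ε ∉ FIRST('/'), so FOLLOW(L) is not added.
PREDICT(L → '/') = { '/' }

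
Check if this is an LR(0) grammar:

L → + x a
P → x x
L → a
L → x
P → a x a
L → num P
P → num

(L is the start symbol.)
Augment with L' → L and build the canonical LR(0) collection (I0 = CLOSURE({[L' → . L]}), then GOTO on every symbol after a dot until no new states appear). It has 15 states:
  I0: { [L → . + x a], [L → . a], [L → . num P], [L → . x], [L' → . L] }  — shift
  I1: { [L → + . x a] }  — shift
  I2: { [L' → L .] }  — accept
  I3: { [L → a .] }  — reduce
  I4: { [L → num . P], [P → . a x a], [P → . num], [P → . x x] }  — shift
  I5: { [L → x .] }  — reduce
  I6: { [L → num P .] }  — reduce
  I7: { [P → a . x a] }  — shift
  I8: { [P → num .] }  — reduce
  I9: { [P → x . x] }  — shift
  I10: { [P → x x .] }  — reduce
  I11: { [P → a x . a] }  — shift
  I12: { [P → a x a .] }  — reduce
  I13: { [L → + x . a] }  — shift
  I14: { [L → + x a .] }  — reduce

Every state is either a pure shift/goto state or contains exactly one complete item and nothing to shift — no conflicts. The grammar is LR(0).

Answer: Yes, the grammar is LR(0)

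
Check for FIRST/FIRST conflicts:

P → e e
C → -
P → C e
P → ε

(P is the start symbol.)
No FIRST/FIRST conflicts.

A FIRST/FIRST conflict occurs when two productions N → α and N → β for the same non-terminal have FIRST(α) ∩ FIRST(β) ≠ ∅ (with ε ∈ FIRST of a nullable right-hand side, so two nullable alternatives also conflict).

FIRST sets of the non-terminals at (or reachable through a nullable prefix from) the front of some alternative:
  FIRST(C) = { '-' }

Productions for P:
  P → e e: FIRST = { 'e' }
  P → C e: FIRST = { '-' }
  P → ε: FIRST = { ε }
C has only one production, so no FIRST/FIRST conflict is possible there.

All alternatives of each non-terminal have pairwise disjoint FIRST sets.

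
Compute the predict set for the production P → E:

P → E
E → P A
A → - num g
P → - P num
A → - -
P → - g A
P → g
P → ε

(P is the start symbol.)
PREDICT(P → E) = (FIRST(RHS) \ {ε}) ∪ (FOLLOW(P) if ε ∈ FIRST(RHS), i.e. RHS ⇒* ε)
FIRST(E) = { '-', 'g' }
FIRST(E) = { '-', 'g' }
ε ∉ FIRST(E), so FOLLOW(P) is not added.
PREDICT(P → E) = { '-', 'g' }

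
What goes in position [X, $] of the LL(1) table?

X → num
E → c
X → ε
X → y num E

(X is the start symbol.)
To find M[X, $], we find productions for X where $ is in the predict set (PREDICT(N → α) = (FIRST(α) \ {ε}) ∪ (FOLLOW(N) if α ⇒* ε)).

Relevant sets:
  FOLLOW(X) = { $ }

X → num: PREDICT = { 'num' }
X → ε: PREDICT = { $ }
  $ is in predict set, so this production goes in M[X, $]
X → y num E: PREDICT = { 'y' }

M[X, $] = X → ε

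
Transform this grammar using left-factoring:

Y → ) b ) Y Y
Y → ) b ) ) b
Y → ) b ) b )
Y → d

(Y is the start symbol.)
Y → ) b ) Y'
Y' → Y Y
Y' → ) b
Y' → b )
Y → d

Left-factoring transforms A → αβ₁ | αβ₂ into A → αA' and A' → β₁ | β₂
(α is the longest common prefix among the alternatives). Repeat until
no nonterminal has two alternatives with a common prefix.

Round 1: Y has alternatives sharing prefix ') b )'. Introduce Y': Y → ) b ) Y'
  Add: Y' → Y Y
  Add: Y' → ) b
  Add: Y' → b )

No remaining common prefixes — done.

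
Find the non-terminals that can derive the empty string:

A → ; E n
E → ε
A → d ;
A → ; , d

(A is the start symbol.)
{ 'E' }

A non-terminal is nullable if it can derive ε (the empty string): either it has an ε-production, or it has a production whose right-hand side consists entirely of nullable non-terminals.

ε-productions: E → ε
So E is immediately nullable.
No further non-terminal can be added: every production for the remaining non-terminals contains a terminal or a non-nullable non-terminal.
Nullable = { 'E' }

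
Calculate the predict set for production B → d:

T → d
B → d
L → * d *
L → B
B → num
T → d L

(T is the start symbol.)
{ 'd' }

PREDICT(B → d) = (FIRST(RHS) \ {ε}) ∪ (FOLLOW(B) if ε ∈ FIRST(RHS), i.e. RHS ⇒* ε)
FIRST(d) = { 'd' }
ε ∉ FIRST(d), so FOLLOW(B) is not added.
PREDICT(B → d) = { 'd' }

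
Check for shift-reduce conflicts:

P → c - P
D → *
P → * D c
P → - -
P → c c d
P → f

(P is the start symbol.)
Augment with P' → P and build the canonical LR(0) collection (I0 = CLOSURE({[P' → . P]}), then GOTO on every symbol after a dot until no new states appear). It has 14 states:
  I0: { [P → . * D c], [P → . - -], [P → . c - P], [P → . c c d], [P → . f], [P' → . P] }  — shift
  I1: { [D → . *], [P → * . D c] }  — shift
  I2: { [P → - . -] }  — shift
  I3: { [P' → P .] }  — accept
  I4: { [P → c . - P], [P → c . c d] }  — shift
  I5: { [P → f .] }  — reduce
  I6: { [P → . * D c], [P → . - -], [P → . c - P], [P → . c c d], [P → . f], [P → c - . P] }  — shift
  I7: { [P → c c . d] }  — shift
  I8: { [P → c c d .] }  — reduce
  I9: { [P → c - P .] }  — reduce
  I10: { [P → - - .] }  — reduce
  I11: { [D → * .] }  — reduce
  I12: { [P → * D . c] }  — shift
  I13: { [P → * D c .] }  — reduce

No state contains both a complete item and a shift item.

Answer: No shift-reduce conflicts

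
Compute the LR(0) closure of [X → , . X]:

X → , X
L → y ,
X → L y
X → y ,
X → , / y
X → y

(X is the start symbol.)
To compute CLOSURE, for each item [A → α.Bβ] where B is a non-terminal, add [B → .γ] for all productions B → γ; repeat for the newly added items until nothing changes.

Start with: [X → , . X]
  [X → , . X] has the dot before X: add [X → . , X], [X → . L y], [X → . y ,], [X → . , / y], [X → . y]
  [X → . L y] has the dot before L: add [L → . y ,]
No further items can be added.

CLOSURE = { [L → . y ,], [X → , . X], [X → . , / y], [X → . , X], [X → . L y], [X → . y ,], [X → . y] }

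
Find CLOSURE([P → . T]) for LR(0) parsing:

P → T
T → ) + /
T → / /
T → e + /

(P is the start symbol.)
{ [P → . T], [T → . ) + /], [T → . / /], [T → . e + /] }

To compute CLOSURE, for each item [A → α.Bβ] where B is a non-terminal, add [B → .γ] for all productions B → γ; repeat for the newly added items until nothing changes.

Start with: [P → . T]
  [P → . T] has the dot before T: add [T → . ) + /], [T → . / /], [T → . e + /]
No further items can be added.

CLOSURE = { [P → . T], [T → . ) + /], [T → . / /], [T → . e + /] }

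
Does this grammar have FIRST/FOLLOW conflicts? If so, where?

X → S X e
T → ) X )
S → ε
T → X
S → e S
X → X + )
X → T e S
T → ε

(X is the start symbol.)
A FIRST/FOLLOW conflict occurs when a non-terminal N has a nullable alternative N → β (β ⇒* ε) and another alternative N → α with FIRST(α) ∩ FOLLOW(N) ≠ ∅: on such a lookahead the parser cannot decide between expanding α and letting N vanish via β.

Nullable non-terminals: S, T.
FIRST sets used below: FIRST(X) = { ')', 'e' }

S: nullable alternative(s) S → ε; FOLLOW(S) = { $, ')', '+', 'e' }
  S → ε: FIRST \ {ε} = { } — this is the only nullable alternative, skip
  S → e S: FIRST \ {ε} = { 'e' } — overlaps FOLLOW(S) on { 'e' }: CONFLICT

T: nullable alternative(s) T → ε; FOLLOW(T) = { 'e' }
  T → ) X ): FIRST \ {ε} = { ')' } — disjoint from FOLLOW(T)
  T → X: FIRST \ {ε} = { ')', 'e' } — overlaps FOLLOW(T) on { 'e' }: CONFLICT
  T → ε: FIRST \ {ε} = { } — this is the only nullable alternative, skip

X has no nullable alternative, so no FIRST/FOLLOW check is needed there.

So the grammar has 2 FIRST/FOLLOW conflicts (marked CONFLICT above).

Answer: Yes. T → X with FOLLOW(T) on { 'e' }; S → e S with FOLLOW(S) on { 'e' }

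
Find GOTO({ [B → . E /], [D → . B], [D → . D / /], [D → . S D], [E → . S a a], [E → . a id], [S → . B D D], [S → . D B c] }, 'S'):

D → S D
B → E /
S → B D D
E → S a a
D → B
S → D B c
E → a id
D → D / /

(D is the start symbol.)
{ [B → . E /], [D → . B], [D → . D / /], [D → . S D], [D → S . D], [E → . S a a], [E → . a id], [E → S . a a], [S → . B D D], [S → . D B c] }

GOTO(I, 'S') = CLOSURE({ [A → αX.β] : [A → α.Xβ] ∈ I, X = 'S' })

Items with dot before 'S', with the dot advanced:
  [D → . S D] → [D → S . D]
  [E → . S a a] → [E → S . a a]
Closure of the advanced items:
  [D → S . D] has the dot before D: add [D → . S D], [D → . B], [D → . D / /]
  [D → . S D] has the dot before S: add [S → . B D D], [S → . D B c]
  [D → . B] has the dot before B: add [B → . E /]
  [B → . E /] has the dot before E: add [E → . S a a], [E → . a id]

GOTO = { [B → . E /], [D → . B], [D → . D / /], [D → . S D], [D → S . D], [E → . S a a], [E → . a id], [E → S . a a], [S → . B D D], [S → . D B c] }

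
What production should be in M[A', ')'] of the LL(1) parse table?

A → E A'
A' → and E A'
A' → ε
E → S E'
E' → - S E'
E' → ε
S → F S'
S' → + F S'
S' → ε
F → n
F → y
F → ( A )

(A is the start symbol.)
To find M[A', ')'], we find productions for A' where ')' is in the predict set (PREDICT(N → α) = (FIRST(α) \ {ε}) ∪ (FOLLOW(N) if α ⇒* ε)).

Relevant sets:
  FOLLOW(A') = { $, ')' }

A' → and E A': PREDICT = { 'and' }
A' → ε: PREDICT = { $, ')' }
  ')' is in predict set, so this production goes in M[A', ')']

M[A', ')'] = A' → ε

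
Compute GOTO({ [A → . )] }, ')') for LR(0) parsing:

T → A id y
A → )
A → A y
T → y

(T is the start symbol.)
GOTO(I, ')') = CLOSURE({ [A → αX.β] : [A → α.Xβ] ∈ I, X = ')' })

Items with dot before ')', with the dot advanced:
  [A → . )] → [A → ) .]
Closure adds nothing (no advanced item has the dot before a non-terminal).

GOTO = { [A → ) .] }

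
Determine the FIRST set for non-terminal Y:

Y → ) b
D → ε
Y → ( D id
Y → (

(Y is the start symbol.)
{ '(', ')' }

To compute FIRST(Y), examine every production with Y on the left-hand side, reading each right-hand side left to right until a non-nullable symbol is reached.

From Y → ) b:
  - ')' is a terminal: add ')' and stop
From Y → ( D id:
  - '(' is a terminal: add '(' and stop
From Y → (:
  - '(' is a terminal: add '(' and stop

Collecting: FIRST(Y) = { '(', ')' }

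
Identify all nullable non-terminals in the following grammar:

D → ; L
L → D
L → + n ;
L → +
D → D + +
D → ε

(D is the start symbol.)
ε-productions: D → ε
So D is immediately nullable.
L → D: every symbol on the right is nullable, so L is nullable too.
Every non-terminal is now nullable.
Nullable = { 'D', 'L' }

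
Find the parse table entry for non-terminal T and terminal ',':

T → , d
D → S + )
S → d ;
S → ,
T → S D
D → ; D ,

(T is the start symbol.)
T → , d, T → S D

To find M[T, ','], we find productions for T where ',' is in the predict set (PREDICT(N → α) = (FIRST(α) \ {ε}) ∪ (FOLLOW(N) if α ⇒* ε)).

Relevant sets:
  FIRST(S) = { ',', 'd' }

T → , d: PREDICT = { ',' }
  ',' is in predict set, so this production goes in M[T, ',']
T → S D: PREDICT = { ',', 'd' }
  ',' is in predict set, so this production goes in M[T, ',']

M[T, ','] = T → , d, T → S D  (a multiply-defined cell — the grammar is not LL(1))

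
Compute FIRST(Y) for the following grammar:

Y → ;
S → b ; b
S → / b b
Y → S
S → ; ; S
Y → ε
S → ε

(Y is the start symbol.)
To compute FIRST(Y), examine every production with Y on the left-hand side, reading each right-hand side left to right until a non-nullable symbol is reached.

FIRST sets of the other non-terminals involved (by the same procedure, iterated to a fixed point):
  FIRST(S) = { '/', ';', 'b', ε }

From Y → ;:
  - ';' is a terminal: add ';' and stop
From Y → S:
  - S is a non-terminal: add FIRST(S) \ {ε} = { '/', ';', 'b' }
    S is nullable and nothing follows, so the whole right-hand side can vanish: ε ∈ FIRST(Y)
From Y → ε:
  - ε-production, so ε ∈ FIRST(Y)

Collecting: FIRST(Y) = { '/', ';', 'b', ε }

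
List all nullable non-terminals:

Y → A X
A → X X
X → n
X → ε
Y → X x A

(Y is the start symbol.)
{ 'A', 'X', 'Y' }

ε-productions: X → ε
So X is immediately nullable.
A → X X: every symbol on the right is nullable, so A is nullable too.
Y → A X: every symbol on the right is nullable, so Y is nullable too.
Every non-terminal is now nullable.
Nullable = { 'A', 'X', 'Y' }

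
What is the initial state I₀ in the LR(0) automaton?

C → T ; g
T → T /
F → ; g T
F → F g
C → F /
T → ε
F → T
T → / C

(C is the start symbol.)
{ [C → . F /], [C → . T ; g], [C' → . C], [F → . ; g T], [F → . F g], [F → . T], [T → . / C], [T → . T /], [T → .] }

First, augment the grammar with C' → C
I₀ = CLOSURE({ [C' → . C] }):
  [C' → . C] has the dot before C: add [C → . T ; g], [C → . F /]
  [C → . T ; g] has the dot before T: add [T → . T /], [T → .], [T → . / C]
  [C → . F /] has the dot before F: add [F → . ; g T], [F → . F g], [F → . T]
No further items can be added.

I₀ = { [C → . F /], [C → . T ; g], [C' → . C], [F → . ; g T], [F → . F g], [F → . T], [T → . / C], [T → . T /], [T → .] }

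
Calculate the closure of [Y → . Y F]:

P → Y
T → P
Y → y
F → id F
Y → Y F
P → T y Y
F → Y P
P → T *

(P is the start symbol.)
{ [Y → . Y F], [Y → . y] }

To compute CLOSURE, for each item [A → α.Bβ] where B is a non-terminal, add [B → .γ] for all productions B → γ; repeat for the newly added items until nothing changes.

Start with: [Y → . Y F]
  [Y → . Y F] has the dot before Y: add [Y → . y]
No further items can be added.

CLOSURE = { [Y → . Y F], [Y → . y] }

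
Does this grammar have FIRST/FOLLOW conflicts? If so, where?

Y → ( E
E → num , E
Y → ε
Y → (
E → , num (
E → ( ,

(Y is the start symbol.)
Nullable non-terminals: Y.

Y: nullable alternative(s) Y → ε; FOLLOW(Y) = { $ }
  Y → ( E: FIRST \ {ε} = { '(' } — disjoint from FOLLOW(Y)
  Y → ε: FIRST \ {ε} = { } — this is the only nullable alternative, skip
  Y → (: FIRST \ {ε} = { '(' } — disjoint from FOLLOW(Y)

E has no nullable alternative, so no FIRST/FOLLOW check is needed there.

No FIRST/FOLLOW conflicts found.

Answer: No FIRST/FOLLOW conflicts.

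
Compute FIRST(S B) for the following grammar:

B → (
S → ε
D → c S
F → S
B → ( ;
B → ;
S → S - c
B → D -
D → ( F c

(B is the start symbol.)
FIRST sets of the non-terminals involved (from the grammar, by fixed-point iteration):
  FIRST(S) = { '-', ε }
  FIRST(B) = { '(', ';', 'c' }

To compute FIRST(S B), process the symbols left to right:
Symbol S is a non-terminal. Add FIRST(S) \ {ε} = { '-' }
S is nullable (ε ∈ FIRST(S)), continue to the next symbol.
Symbol B is a non-terminal. Add FIRST(B) \ {ε} = { '(', ';', 'c' }
B is not nullable (ε ∉ FIRST(B)), so stop here.
FIRST(S B) = { '(', '-', ';', 'c' }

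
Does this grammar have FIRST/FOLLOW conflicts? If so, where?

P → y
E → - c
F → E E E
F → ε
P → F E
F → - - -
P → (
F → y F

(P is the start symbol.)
Yes. F → E E E with FOLLOW(F) on { '-' }; F → '-' '-' '-' with FOLLOW(F) on { '-' }

A FIRST/FOLLOW conflict occurs when a non-terminal N has a nullable alternative N → β (β ⇒* ε) and another alternative N → α with FIRST(α) ∩ FOLLOW(N) ≠ ∅: on such a lookahead the parser cannot decide between expanding α and letting N vanish via β.

Nullable non-terminals: F.
FIRST sets used below: FIRST(E) = { '-' }

F: nullable alternative(s) F → ε; FOLLOW(F) = { '-' }
  F → E E E: FIRST \ {ε} = { '-' } — overlaps FOLLOW(F) on { '-' }: CONFLICT
  F → ε: FIRST \ {ε} = { } — this is the only nullable alternative, skip
  F → - - -: FIRST \ {ε} = { '-' } — overlaps FOLLOW(F) on { '-' }: CONFLICT
  F → y F: FIRST \ {ε} = { 'y' } — disjoint from FOLLOW(F)

E, P have no nullable alternative, so no FIRST/FOLLOW check is needed there.

So the grammar has 2 FIRST/FOLLOW conflicts (marked CONFLICT above).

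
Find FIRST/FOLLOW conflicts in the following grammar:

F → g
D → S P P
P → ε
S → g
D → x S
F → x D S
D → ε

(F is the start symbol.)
A FIRST/FOLLOW conflict occurs when a non-terminal N has a nullable alternative N → β (β ⇒* ε) and another alternative N → α with FIRST(α) ∩ FOLLOW(N) ≠ ∅: on such a lookahead the parser cannot decide between expanding α and letting N vanish via β.

Nullable non-terminals: D, P.
FIRST sets used below: FIRST(S) = { 'g' }

D: nullable alternative(s) D → ε; FOLLOW(D) = { 'g' }
  D → S P P: FIRST \ {ε} = { 'g' } — overlaps FOLLOW(D) on { 'g' }: CONFLICT
  D → x S: FIRST \ {ε} = { 'x' } — disjoint from FOLLOW(D)
  D → ε: FIRST \ {ε} = { } — this is the only nullable alternative, skip
P has a nullable alternative but only one production, so nothing to check.

F, S have no nullable alternative, so no FIRST/FOLLOW check is needed there.

So the grammar has 1 FIRST/FOLLOW conflict (marked CONFLICT above).

Answer: Yes. D → S P P with FOLLOW(D) on { 'g' }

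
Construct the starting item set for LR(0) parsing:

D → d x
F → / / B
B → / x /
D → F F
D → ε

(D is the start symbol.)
{ [D → . F F], [D → . d x], [D → .], [D' → . D], [F → . / / B] }

First, augment the grammar with D' → D
I₀ = CLOSURE({ [D' → . D] }):
  [D' → . D] has the dot before D: add [D → . d x], [D → . F F], [D → .]
  [D → . F F] has the dot before F: add [F → . / / B]
No further items can be added.

I₀ = { [D → . F F], [D → . d x], [D → .], [D' → . D], [F → . / / B] }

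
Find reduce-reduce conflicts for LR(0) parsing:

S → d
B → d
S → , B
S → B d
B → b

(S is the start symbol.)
A reduce-reduce conflict occurs when an LR(0) state has two complete items [A → α .] and [B → β .] — both call for a reduction, and with no lookahead the parser cannot choose between them.

Augment with S' → S and build the canonical LR(0) collection (I0 = CLOSURE({[S' → . S]}), then GOTO on every symbol after a dot until no new states appear). It has 9 states:
  I0: { [B → . b], [B → . d], [S → . , B], [S → . B d], [S → . d], [S' → . S] }  — shift
  I1: { [B → . b], [B → . d], [S → , . B] }  — shift
  I2: { [S → B . d] }  — shift
  I3: { [S' → S .] }  — accept
  I4: { [B → b .] }  — reduce
  I5: { [B → d .], [S → d .] }  — 2 reduces
  I6: { [S → B d .] }  — reduce
  I7: { [S → , B .] }  — reduce
  I8: { [B → d .] }  — reduce

I5 contains complete items [B → d .], [S → d .] — reduce-reduce conflict.

Answer: Yes — I5: [B → d .] vs [S → d .]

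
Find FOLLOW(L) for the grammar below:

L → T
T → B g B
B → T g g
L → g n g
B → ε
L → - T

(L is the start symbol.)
{ $ }

To compute FOLLOW(L), find every occurrence of L on a right-hand side N → α L β: add FIRST(β) \ {ε}, and if β is empty or nullable also add FOLLOW(N). Iterate to a fixed point.

L is the start symbol, so $ ∈ FOLLOW(L).
L does not occur on any right-hand side.

Taking the union: FOLLOW(L) = { $ }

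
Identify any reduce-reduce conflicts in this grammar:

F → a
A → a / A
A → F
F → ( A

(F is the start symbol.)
A reduce-reduce conflict occurs when an LR(0) state has two complete items [A → α .] and [B → β .] — both call for a reduction, and with no lookahead the parser cannot choose between them.

Augment with F' → F and build the canonical LR(0) collection (I0 = CLOSURE({[F' → . F]}), then GOTO on every symbol after a dot until no new states appear). It has 9 states:
  I0: { [F → . ( A], [F → . a], [F' → . F] }  — shift
  I1: { [A → . F], [A → . a / A], [F → ( . A], [F → . ( A], [F → . a] }  — shift
  I2: { [F' → F .] }  — accept
  I3: { [F → a .] }  — reduce
  I4: { [F → ( A .] }  — reduce
  I5: { [A → F .] }  — reduce
  I6: { [A → a . / A], [F → a .] }  — shift, reduce
  I7: { [A → . F], [A → . a / A], [A → a / . A], [F → . ( A], [F → . a] }  — shift
  I8: { [A → a / A .] }  — reduce

No state contains more than one complete item.

Answer: No reduce-reduce conflicts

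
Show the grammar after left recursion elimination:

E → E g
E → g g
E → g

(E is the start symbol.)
E is directly left-recursive. The standard transformation for
  A → A α₁ | ... | A α_m | β₁ | ... | β_n
is
  A  → β₁ A' | ... | β_n A'
  A' → α₁ A' | ... | α_m A' | ε

E → g g becomes E → g g E'
E → g becomes E → g E'
E → E g becomes E' → g E'
Add E' → ε

Resulting grammar:
E → g g E'
E → g E'
E' → g E'
E' → ε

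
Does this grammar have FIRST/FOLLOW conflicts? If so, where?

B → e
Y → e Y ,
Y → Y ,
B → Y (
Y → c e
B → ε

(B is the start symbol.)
No FIRST/FOLLOW conflicts.

A FIRST/FOLLOW conflict occurs when a non-terminal N has a nullable alternative N → β (β ⇒* ε) and another alternative N → α with FIRST(α) ∩ FOLLOW(N) ≠ ∅: on such a lookahead the parser cannot decide between expanding α and letting N vanish via β.

Nullable non-terminals: B.
FIRST sets used below: FIRST(Y) = { 'c', 'e' }

B: nullable alternative(s) B → ε; FOLLOW(B) = { $ }
  B → e: FIRST \ {ε} = { 'e' } — disjoint from FOLLOW(B)
  B → Y (: FIRST \ {ε} = { 'c', 'e' } — disjoint from FOLLOW(B)
  B → ε: FIRST \ {ε} = { } — this is the only nullable alternative, skip

Y has no nullable alternative, so no FIRST/FOLLOW check is needed there.

No FIRST/FOLLOW conflicts found.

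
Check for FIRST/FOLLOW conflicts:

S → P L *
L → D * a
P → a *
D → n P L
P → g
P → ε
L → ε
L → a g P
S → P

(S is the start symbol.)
A FIRST/FOLLOW conflict occurs when a non-terminal N has a nullable alternative N → β (β ⇒* ε) and another alternative N → α with FIRST(α) ∩ FOLLOW(N) ≠ ∅: on such a lookahead the parser cannot decide between expanding α and letting N vanish via β.

Nullable non-terminals: L, P, S.
FIRST sets used below: FIRST(D) = { 'n' }, FIRST(P) = { 'a', 'g', ε }, FIRST(L) = { 'a', 'n', ε }

L: nullable alternative(s) L → ε; FOLLOW(L) = { '*' }
  L → D * a: FIRST \ {ε} = { 'n' } — disjoint from FOLLOW(L)
  L → ε: FIRST \ {ε} = { } — this is the only nullable alternative, skip
  L → a g P: FIRST \ {ε} = { 'a' } — disjoint from FOLLOW(L)

P: nullable alternative(s) P → ε; FOLLOW(P) = { $, '*', 'a', 'n' }
  P → a *: FIRST \ {ε} = { 'a' } — overlaps FOLLOW(P) on { 'a' }: CONFLICT
  P → g: FIRST \ {ε} = { 'g' } — disjoint from FOLLOW(P)
  P → ε: FIRST \ {ε} = { } — this is the only nullable alternative, skip

S: nullable alternative(s) S → P; FOLLOW(S) = { $ }
  S → P L *: FIRST \ {ε} = { '*', 'a', 'g', 'n' } — disjoint from FOLLOW(S)
  S → P: FIRST \ {ε} = { 'a', 'g' } — this is the only nullable alternative, skip

D has no nullable alternative, so no FIRST/FOLLOW check is needed there.

So the grammar has 1 FIRST/FOLLOW conflict (marked CONFLICT above).

Answer: Yes. P → a '*' with FOLLOW(P) on { 'a' }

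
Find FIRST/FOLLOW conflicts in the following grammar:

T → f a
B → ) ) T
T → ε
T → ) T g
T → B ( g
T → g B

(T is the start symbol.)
Nullable non-terminals: T.
FIRST sets used below: FIRST(B) = { ')' }

T: nullable alternative(s) T → ε; FOLLOW(T) = { $, '(', 'g' }
  T → f a: FIRST \ {ε} = { 'f' } — disjoint from FOLLOW(T)
  T → ε: FIRST \ {ε} = { } — this is the only nullable alternative, skip
  T → ) T g: FIRST \ {ε} = { ')' } — disjoint from FOLLOW(T)
  T → B ( g: FIRST \ {ε} = { ')' } — disjoint from FOLLOW(T)
  T → g B: FIRST \ {ε} = { 'g' } — overlaps FOLLOW(T) on { 'g' }: CONFLICT

B has no nullable alternative, so no FIRST/FOLLOW check is needed there.

So the grammar has 1 FIRST/FOLLOW conflict (marked CONFLICT above).

Answer: Yes. T → g B with FOLLOW(T) on { 'g' }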